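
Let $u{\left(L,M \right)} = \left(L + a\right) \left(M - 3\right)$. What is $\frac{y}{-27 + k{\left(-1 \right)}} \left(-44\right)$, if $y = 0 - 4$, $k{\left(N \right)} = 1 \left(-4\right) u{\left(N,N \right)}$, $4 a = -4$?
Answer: $- \frac{176}{59} \approx -2.9831$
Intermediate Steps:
$a = -1$ ($a = \frac{1}{4} \left(-4\right) = -1$)
$u{\left(L,M \right)} = \left(-1 + L\right) \left(-3 + M\right)$ ($u{\left(L,M \right)} = \left(L - 1\right) \left(M - 3\right) = \left(-1 + L\right) \left(-3 + M\right)$)
$k{\left(N \right)} = -12 - 4 N^{2} + 16 N$ ($k{\left(N \right)} = 1 \left(-4\right) \left(3 - N - 3 N + N N\right) = - 4 \left(3 - N - 3 N + N^{2}\right) = - 4 \left(3 + N^{2} - 4 N\right) = -12 - 4 N^{2} + 16 N$)
$y = -4$ ($y = 0 - 4 = -4$)
$\frac{y}{-27 + k{\left(-1 \right)}} \left(-44\right) = - \frac{4}{-27 - \left(28 + 4\right)} \left(-44\right) = - \frac{4}{-27 - 32} \left(-44\right) = - \frac{4}{-59} \left(-44\right) = \left(-4\right) \left(- \frac{1}{59}\right) \left(-44\right) = \frac{4}{59} \left(-44\right) = - \frac{176}{59}$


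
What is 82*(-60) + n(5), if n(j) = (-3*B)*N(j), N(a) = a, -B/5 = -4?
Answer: -5220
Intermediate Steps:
B = 20 (B = -5*(-4) = 20)
n(j) = -60*j (n(j) = (-3*20)*j = -60*j)
82*(-60) + n(5) = 82*(-60) - 60*5 = -4920 - 300 = -5220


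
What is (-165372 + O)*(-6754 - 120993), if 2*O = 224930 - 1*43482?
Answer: 9536058056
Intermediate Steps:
O = 90724 (O = (224930 - 1*43482)/2 = (224930 - 43482)/2 = (½)*181448 = 90724)
(-165372 + O)*(-6754 - 120993) = (-165372 + 90724)*(-6754 - 120993) = -74648*(-127747) = 9536058056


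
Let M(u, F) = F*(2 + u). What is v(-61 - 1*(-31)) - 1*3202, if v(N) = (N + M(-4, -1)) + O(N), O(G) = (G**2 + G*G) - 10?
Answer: -1440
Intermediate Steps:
O(G) = -10 + 2*G**2 (O(G) = (G**2 + G**2) - 10 = 2*G**2 - 10 = -10 + 2*G**2)
v(N) = -8 + N + 2*N**2 (v(N) = (N - (2 - 4)) + (-10 + 2*N**2) = (N - 1*(-2)) + (-10 + 2*N**2) = (N + 2) + (-10 + 2*N**2) = (2 + N) + (-10 + 2*N**2) = -8 + N + 2*N**2)
v(-61 - 1*(-31)) - 1*3202 = (-8 + (-61 - 1*(-31)) + 2*(-61 - 1*(-31))**2) - 1*3202 = (-8 + (-61 + 31) + 2*(-61 + 31)**2) - 3202 = (-8 - 30 + 2*(-30)**2) - 3202 = (-8 - 30 + 2*900) - 3202 = (-8 - 30 + 1800) - 3202 = 1762 - 3202 = -1440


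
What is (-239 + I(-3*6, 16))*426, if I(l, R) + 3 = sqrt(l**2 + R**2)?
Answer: -103092 + 852*sqrt(145) ≈ -92833.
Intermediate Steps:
I(l, R) = -3 + sqrt(R**2 + l**2) (I(l, R) = -3 + sqrt(l**2 + R**2) = -3 + sqrt(R**2 + l**2))
(-239 + I(-3*6, 16))*426 = (-239 + (-3 + sqrt(16**2 + (-3*6)**2)))*426 = (-239 + (-3 + sqrt(256 + (-18)**2)))*426 = (-239 + (-3 + sqrt(256 + 324)))*426 = (-239 + (-3 + sqrt(580)))*426 = (-239 + (-3 + 2*sqrt(145)))*426 = (-242 + 2*sqrt(145))*426 = -103092 + 852*sqrt(145)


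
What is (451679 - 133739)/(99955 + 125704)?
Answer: 45420/32237 ≈ 1.4089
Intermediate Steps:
(451679 - 133739)/(99955 + 125704) = 317940/225659 = 317940*(1/225659) = 45420/32237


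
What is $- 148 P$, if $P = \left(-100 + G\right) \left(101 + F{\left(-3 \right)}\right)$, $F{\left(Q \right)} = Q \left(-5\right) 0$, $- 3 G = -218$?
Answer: $\frac{1225736}{3} \approx 4.0858 \cdot 10^{5}$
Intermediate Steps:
$G = \frac{218}{3}$ ($G = \left(- \frac{1}{3}\right) \left(-218\right) = \frac{218}{3} \approx 72.667$)
$F{\left(Q \right)} = 0$ ($F{\left(Q \right)} = - 5 Q 0 = 0$)
$P = - \frac{8282}{3}$ ($P = \left(-100 + \frac{218}{3}\right) \left(101 + 0\right) = \left(- \frac{82}{3}\right) 101 = - \frac{8282}{3} \approx -2760.7$)
$- 148 P = \left(-148\right) \left(- \frac{8282}{3}\right) = \frac{1225736}{3}$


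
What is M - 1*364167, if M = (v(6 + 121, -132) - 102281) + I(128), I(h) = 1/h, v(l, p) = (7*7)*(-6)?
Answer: -59742975/128 ≈ -4.6674e+5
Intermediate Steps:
v(l, p) = -294 (v(l, p) = 49*(-6) = -294)
M = -13129599/128 (M = (-294 - 102281) + 1/128 = -102575 + 1/128 = -13129599/128 ≈ -1.0258e+5)
M - 1*364167 = -13129599/128 - 1*364167 = -13129599/128 - 364167 = -59742975/128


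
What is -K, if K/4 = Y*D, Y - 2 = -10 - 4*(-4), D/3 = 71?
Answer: -6816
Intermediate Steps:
D = 213 (D = 3*71 = 213)
Y = 8 (Y = 2 + (-10 - 4*(-4)) = 2 + (-10 + 16) = 2 + 6 = 8)
K = 6816 (K = 4*(8*213) = 4*1704 = 6816)
-K = -1*6816 = -6816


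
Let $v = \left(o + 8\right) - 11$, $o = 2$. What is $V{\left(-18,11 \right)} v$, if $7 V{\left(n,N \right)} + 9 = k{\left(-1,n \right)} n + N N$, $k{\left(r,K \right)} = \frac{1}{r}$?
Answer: $- \frac{130}{7} \approx -18.571$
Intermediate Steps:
$V{\left(n,N \right)} = - \frac{9}{7} - \frac{n}{7} + \frac{N^{2}}{7}$ ($V{\left(n,N \right)} = - \frac{9}{7} + \frac{\frac{n}{-1} + N N}{7} = - \frac{9}{7} + \frac{- n + N^{2}}{7} = - \frac{9}{7} + \frac{N^{2} - n}{7} = - \frac{9}{7} + \left(- \frac{n}{7} + \frac{N^{2}}{7}\right) = - \frac{9}{7} - \frac{n}{7} + \frac{N^{2}}{7}$)
$v = -1$ ($v = \left(2 + 8\right) - 11 = 10 - 11 = -1$)
$V{\left(-18,11 \right)} v = \left(- \frac{9}{7} - - \frac{18}{7} + \frac{11^{2}}{7}\right) \left(-1\right) = \left(- \frac{9}{7} + \frac{18}{7} + \frac{1}{7} \cdot 121\right) \left(-1\right) = \left(- \frac{9}{7} + \frac{18}{7} + \frac{121}{7}\right) \left(-1\right) = \frac{130}{7} \left(-1\right) = - \frac{130}{7}$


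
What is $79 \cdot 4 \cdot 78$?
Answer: $24648$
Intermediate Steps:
$79 \cdot 4 \cdot 78 = 316 \cdot 78 = 24648$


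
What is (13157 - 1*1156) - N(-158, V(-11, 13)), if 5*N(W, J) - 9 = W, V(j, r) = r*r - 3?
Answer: 60154/5 ≈ 12031.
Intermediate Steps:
V(j, r) = -3 + r**2 (V(j, r) = r**2 - 3 = -3 + r**2)
N(W, J) = 9/5 + W/5
(13157 - 1*1156) - N(-158, V(-11, 13)) = (13157 - 1*1156) - (9/5 + (1/5)*(-158)) = (13157 - 1156) - (9/5 - 158/5) = 12001 - 1*(-149/5) = 12001 + 149/5 = 60154/5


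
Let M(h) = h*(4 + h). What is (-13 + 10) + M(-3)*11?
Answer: -36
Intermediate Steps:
(-13 + 10) + M(-3)*11 = (-13 + 10) - 3*(4 - 3)*11 = -3 - 3*1*11 = -3 - 3*11 = -3 - 33 = -36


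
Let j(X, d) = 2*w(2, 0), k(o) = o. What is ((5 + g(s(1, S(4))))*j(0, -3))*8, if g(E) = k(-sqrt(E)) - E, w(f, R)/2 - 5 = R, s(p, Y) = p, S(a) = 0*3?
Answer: 480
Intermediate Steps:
S(a) = 0
w(f, R) = 10 + 2*R
j(X, d) = 20 (j(X, d) = 2*(10 + 2*0) = 2*(10 + 0) = 2*10 = 20)
g(E) = -E - sqrt(E) (g(E) = -sqrt(E) - E = -E - sqrt(E))
((5 + g(s(1, S(4))))*j(0, -3))*8 = ((5 + (-1*1 - sqrt(1)))*20)*8 = ((5 + (-1 - 1*1))*20)*8 = ((5 + (-1 - 1))*20)*8 = ((5 - 2)*20)*8 = (3*20)*8 = 60*8 = 480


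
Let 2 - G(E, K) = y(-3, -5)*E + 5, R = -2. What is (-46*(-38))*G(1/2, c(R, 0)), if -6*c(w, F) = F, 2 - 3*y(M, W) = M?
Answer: -20102/3 ≈ -6700.7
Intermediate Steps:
y(M, W) = 2/3 - M/3
c(w, F) = -F/6
G(E, K) = -3 - 5*E/3 (G(E, K) = 2 - ((2/3 - 1/3*(-3))*E + 5) = 2 - ((2/3 + 1)*E + 5) = 2 - (5*E/3 + 5) = 2 - (5 + 5*E/3) = 2 + (-5 - 5*E/3) = -3 - 5*E/3)
(-46*(-38))*G(1/2, c(R, 0)) = (-46*(-38))*(-3 - 5/3/2) = 1748*(-3 - 5/3*1/2) = 1748*(-3 - 5/6) = 1748*(-23/6) = -20102/3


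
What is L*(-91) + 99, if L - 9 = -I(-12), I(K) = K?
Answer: -1812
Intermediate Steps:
L = 21 (L = 9 - 1*(-12) = 9 + 12 = 21)
L*(-91) + 99 = 21*(-91) + 99 = -1911 + 99 = -1812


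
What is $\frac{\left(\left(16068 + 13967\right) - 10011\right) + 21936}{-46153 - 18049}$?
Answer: $- \frac{20980}{32101} \approx -0.65356$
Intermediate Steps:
$\frac{\left(\left(16068 + 13967\right) - 10011\right) + 21936}{-46153 - 18049} = \frac{\left(30035 - 10011\right) + 21936}{-64202} = \left(20024 + 21936\right) \left(- \frac{1}{64202}\right) = 41960 \left(- \frac{1}{64202}\right) = - \frac{20980}{32101}$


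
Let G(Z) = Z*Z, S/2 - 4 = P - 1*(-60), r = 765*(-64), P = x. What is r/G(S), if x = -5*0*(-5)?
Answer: -765/256 ≈ -2.9883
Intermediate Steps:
x = 0 (x = 0*(-5) = 0)
P = 0
r = -48960
S = 128 (S = 8 + 2*(0 - 1*(-60)) = 8 + 2*(0 + 60) = 8 + 2*60 = 8 + 120 = 128)
G(Z) = Z**2
r/G(S) = -48960/(128**2) = -48960/16384 = -48960*1/16384 = -765/256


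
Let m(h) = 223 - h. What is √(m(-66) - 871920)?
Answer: I*√871631 ≈ 933.61*I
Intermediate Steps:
√(m(-66) - 871920) = √((223 - 1*(-66)) - 871920) = √((223 + 66) - 871920) = √(289 - 871920) = √(-871631) = I*√871631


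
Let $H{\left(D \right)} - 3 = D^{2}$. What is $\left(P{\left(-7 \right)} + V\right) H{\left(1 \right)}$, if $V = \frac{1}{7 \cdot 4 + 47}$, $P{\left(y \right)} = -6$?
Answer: $- \frac{1796}{75} \approx -23.947$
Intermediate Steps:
$H{\left(D \right)} = 3 + D^{2}$
$V = \frac{1}{75}$ ($V = \frac{1}{28 + 47} = \frac{1}{75} \approx 0.013333$)
$\left(P{\left(-7 \right)} + V\right) H{\left(1 \right)} = \left(-6 + \frac{1}{75}\right) \left(3 + 1^{2}\right) = - \frac{449 \left(3 + 1\right)}{75} = \left(- \frac{449}{75}\right) 4 = - \frac{1796}{75}$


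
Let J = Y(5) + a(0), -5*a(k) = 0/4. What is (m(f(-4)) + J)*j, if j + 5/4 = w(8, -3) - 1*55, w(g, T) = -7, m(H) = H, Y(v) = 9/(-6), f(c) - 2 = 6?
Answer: -3289/8 ≈ -411.13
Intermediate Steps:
f(c) = 8 (f(c) = 2 + 6 = 8)
a(k) = 0 (a(k) = -0/4 = -⅕*0 = 0)
Y(v) = -3/2 (Y(v) = 9*(-⅙) = -3/2)
j = -253/4 (j = -5/4 + (-7 - 1*55) = -5/4 + (-7 - 55) = -5/4 - 62 = -253/4 ≈ -63.250)
J = -3/2 (J = -3/2 + 0 = -3/2 ≈ -1.5000)
(m(f(-4)) + J)*j = (8 - 3/2)*(-253/4) = (13/2)*(-253/4) = -3289/8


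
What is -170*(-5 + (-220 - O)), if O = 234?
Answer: 78030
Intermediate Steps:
-170*(-5 + (-220 - O)) = -170*(-5 + (-220 - 1*234)) = -170*(-5 + (-220 - 234)) = -170*(-5 - 454) = -170*(-459) = 78030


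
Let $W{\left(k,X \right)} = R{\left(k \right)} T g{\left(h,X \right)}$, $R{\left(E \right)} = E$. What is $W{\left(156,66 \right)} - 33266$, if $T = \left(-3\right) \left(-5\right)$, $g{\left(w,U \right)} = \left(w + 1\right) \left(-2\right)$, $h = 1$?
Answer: $-42626$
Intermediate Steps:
$g{\left(w,U \right)} = -2 - 2 w$ ($g{\left(w,U \right)} = \left(1 + w\right) \left(-2\right) = -2 - 2 w$)
$T = 15$
$W{\left(k,X \right)} = - 60 k$ ($W{\left(k,X \right)} = k 15 \left(-2 - 2\right) = 15 k \left(-2 - 2\right) = 15 k \left(-4\right) = - 60 k$)
$W{\left(156,66 \right)} - 33266 = \left(-60\right) 156 - 33266 = -9360 - 33266 = -42626$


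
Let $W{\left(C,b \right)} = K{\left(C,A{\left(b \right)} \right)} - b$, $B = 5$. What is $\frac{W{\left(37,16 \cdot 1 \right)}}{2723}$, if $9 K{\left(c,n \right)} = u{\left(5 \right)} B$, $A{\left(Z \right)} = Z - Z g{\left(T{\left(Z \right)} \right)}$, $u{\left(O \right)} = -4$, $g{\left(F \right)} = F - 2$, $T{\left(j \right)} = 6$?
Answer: $- \frac{164}{24507} \approx -0.006692$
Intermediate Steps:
$g{\left(F \right)} = -2 + F$
$A{\left(Z \right)} = - 3 Z$ ($A{\left(Z \right)} = Z - Z \left(-2 + 6\right) = Z - Z 4 = Z - 4 Z = - 3 Z$)
$K{\left(c,n \right)} = - \frac{20}{9}$ ($K{\left(c,n \right)} = \frac{\left(-4\right) 5}{9} = \frac{1}{9} \left(-20\right) = - \frac{20}{9}$)
$W{\left(C,b \right)} = - \frac{20}{9} - b$
$\frac{W{\left(37,16 \cdot 1 \right)}}{2723} = \frac{- \frac{20}{9} - 16 \cdot 1}{2723} = \left(- \frac{20}{9} - 16\right) \frac{1}{2723} = \left(- \frac{164}{9}\right) \frac{1}{2723} = - \frac{164}{24507}$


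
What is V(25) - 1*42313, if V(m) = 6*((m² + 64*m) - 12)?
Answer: -29035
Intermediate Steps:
V(m) = -72 + 6*m² + 384*m (V(m) = 6*(-12 + m² + 64*m) = -72 + 6*m² + 384*m)
V(25) - 1*42313 = (-72 + 6*25² + 384*25) - 1*42313 = (-72 + 6*625 + 9600) - 42313 = (-72 + 3750 + 9600) - 42313 = 13278 - 42313 = -29035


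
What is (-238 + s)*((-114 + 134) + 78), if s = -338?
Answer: -56448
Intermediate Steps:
(-238 + s)*((-114 + 134) + 78) = (-238 - 338)*((-114 + 134) + 78) = -576*(20 + 78) = -576*98 = -56448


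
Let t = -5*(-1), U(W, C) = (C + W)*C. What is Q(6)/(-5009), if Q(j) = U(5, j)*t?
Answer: -330/5009 ≈ -0.065881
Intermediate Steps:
U(W, C) = C*(C + W)
t = 5
Q(j) = 5*j*(5 + j) (Q(j) = (j*(j + 5))*5 = (j*(5 + j))*5 = 5*j*(5 + j))
Q(6)/(-5009) = (5*6*(5 + 6))/(-5009) = (5*6*11)*(-1/5009) = 330*(-1/5009) = -330/5009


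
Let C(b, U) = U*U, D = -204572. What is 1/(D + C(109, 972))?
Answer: 1/740212 ≈ 1.3510e-6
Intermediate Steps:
C(b, U) = U²
1/(D + C(109, 972)) = 1/(-204572 + 972²) = 1/(-204572 + 944784) = 1/740212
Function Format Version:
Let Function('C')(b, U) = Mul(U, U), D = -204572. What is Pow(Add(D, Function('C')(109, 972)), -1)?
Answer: Rational(1, 740212) ≈ 1.3510e-6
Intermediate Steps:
Function('C')(b, U) = Pow(U, 2)
Pow(Add(D, Function('C')(109, 972)), -1) = Pow(Add(-204572, Pow(972, 2)), -1) = Pow(Add(-204572, 944784), -1) = Pow(740212, -1) = Rational(1, 740212)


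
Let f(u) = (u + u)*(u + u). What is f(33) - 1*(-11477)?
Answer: 15833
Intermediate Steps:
f(u) = 4*u**2 (f(u) = (2*u)*(2*u) = 4*u**2)
f(33) - 1*(-11477) = 4*33**2 - 1*(-11477) = 4*1089 + 11477 = 4356 + 11477 = 15833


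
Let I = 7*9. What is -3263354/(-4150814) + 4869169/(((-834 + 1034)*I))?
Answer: 10126066556983/26150128200 ≈ 387.23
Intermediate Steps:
I = 63
-3263354/(-4150814) + 4869169/(((-834 + 1034)*I)) = -3263354/(-4150814) + 4869169/(((-834 + 1034)*63)) = -3263354*(-1/4150814) + 4869169/((200*63)) = 1631677/2075407 + 4869169/12600 = 10126066556983/26150128200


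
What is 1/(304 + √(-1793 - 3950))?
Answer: 304/98159 - I*√5743/98159 ≈ 0.003097 - 0.00077204*I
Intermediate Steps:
1/(304 + √(-1793 - 3950)) = 1/(304 + √(-5743)) = 1/(304 + I*√5743)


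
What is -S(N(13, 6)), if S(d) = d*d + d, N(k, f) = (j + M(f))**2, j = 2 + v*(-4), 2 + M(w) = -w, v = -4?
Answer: -10100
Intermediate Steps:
M(w) = -2 - w
j = 18 (j = 2 - 4*(-4) = 2 + 16 = 18)
N(k, f) = (16 - f)**2 (N(k, f) = (18 + (-2 - f))**2 = (16 - f)**2)
S(d) = d + d**2 (S(d) = d**2 + d = d + d**2)
-S(N(13, 6)) = -(-16 + 6)**2*(1 + (-16 + 6)**2) = -(-10)**2*(1 + (-10)**2) = -100*(1 + 100) = -100*101 = -1*10100 = -10100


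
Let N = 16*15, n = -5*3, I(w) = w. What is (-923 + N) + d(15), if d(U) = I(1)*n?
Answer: -698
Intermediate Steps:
n = -15
d(U) = -15 (d(U) = 1*(-15) = -15)
N = 240
(-923 + N) + d(15) = (-923 + 240) - 15 = -683 - 15 = -698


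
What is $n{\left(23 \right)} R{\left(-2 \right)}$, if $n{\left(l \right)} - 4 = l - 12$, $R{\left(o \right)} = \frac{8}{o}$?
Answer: $-60$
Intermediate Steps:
$n{\left(l \right)} = -8 + l$ ($n{\left(l \right)} = 4 + \left(l - 12\right) = 4 + \left(-12 + l\right) = -8 + l$)
$n{\left(23 \right)} R{\left(-2 \right)} = \left(-8 + 23\right) \frac{8}{-2} = 15 \cdot 8 \left(- \frac{1}{2}\right) = 15 \left(-4\right) = -60$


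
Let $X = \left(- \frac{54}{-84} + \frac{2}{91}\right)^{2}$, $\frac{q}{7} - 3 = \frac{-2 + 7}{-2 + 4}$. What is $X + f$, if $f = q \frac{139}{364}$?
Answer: $\frac{1003255}{66248} \approx 15.144$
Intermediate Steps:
$q = \frac{77}{2}$ ($q = 21 + 7 \frac{-2 + 7}{-2 + 4} = 21 + 7 \cdot \frac{5}{2} = 21 + \frac{35}{2} = \frac{77}{2} \approx 38.5$)
$X = \frac{14641}{33124}$ ($X = \left(\left(-54\right) \left(- \frac{1}{84}\right) + 2 \cdot \frac{1}{91}\right)^{2} = \left(\frac{9}{14} + \frac{2}{91}\right)^{2} = \left(\frac{121}{182}\right)^{2} = \frac{14641}{33124} \approx 0.44201$)
$f = \frac{1529}{104}$ ($f = \frac{77 \cdot \frac{139}{364}}{2} = \frac{77 \cdot 139 \cdot \frac{1}{364}}{2} = \frac{77}{2} \cdot \frac{139}{364} = \frac{1529}{104} \approx 14.702$)
$X + f = \frac{14641}{33124} + \frac{1529}{104} = \frac{1003255}{66248}$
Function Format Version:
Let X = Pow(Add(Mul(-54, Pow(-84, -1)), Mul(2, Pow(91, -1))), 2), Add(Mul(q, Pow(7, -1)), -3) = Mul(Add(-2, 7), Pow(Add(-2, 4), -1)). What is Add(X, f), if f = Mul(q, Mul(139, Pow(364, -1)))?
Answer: Rational(1003255, 66248) ≈ 15.144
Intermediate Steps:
q = Rational(77, 2) (q = Add(21, Mul(7, Mul(Add(-2, 7), Pow(Add(-2, 4), -1)))) = Add(21, Mul(7, Mul(5, Pow(2, -1)))) = Add(21, Mul(7, Mul(5, Rational(1, 2)))) = Add(21, Mul(7, Rational(5, 2))) = Add(21, Rational(35, 2)) = Rational(77, 2) ≈ 38.500)
X = Rational(14641, 33124) (X = Pow(Add(Mul(-54, Rational(-1, 84)), Mul(2, Rational(1, 91))), 2) = Pow(Add(Rational(9, 14), Rational(2, 91)), 2) = Pow(Rational(121, 182), 2) = Rational(14641, 33124) ≈ 0.44201)
f = Rational(1529, 104) (f = Mul(Rational(77, 2), Mul(139, Pow(364, -1))) = Mul(Rational(77, 2), Mul(139, Rational(1, 364))) = Mul(Rational(77, 2), Rational(139, 364)) = Rational(1529, 104) ≈ 14.702)
Add(X, f) = Add(Rational(14641, 33124), Rational(1529, 104)) = Rational(1003255, 66248)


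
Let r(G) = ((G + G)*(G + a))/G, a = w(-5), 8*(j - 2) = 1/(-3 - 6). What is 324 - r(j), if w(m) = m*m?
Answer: 9721/36 ≈ 270.03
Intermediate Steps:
w(m) = m²
j = 143/72 (j = 2 + 1/(8*(-3 - 6)) = 2 + (⅛)/(-9) = 2 + (⅛)*(-⅑) = 2 - 1/72 = 143/72 ≈ 1.9861)
a = 25 (a = (-5)² = 25)
r(G) = 50 + 2*G (r(G) = ((G + G)*(G + 25))/G = ((2*G)*(25 + G))/G = (2*G*(25 + G))/G = 50 + 2*G)
324 - r(j) = 324 - (50 + 2*(143/72)) = 324 - (50 + 143/36) = 324 - 1*1943/36 = 324 - 1943/36 = 9721/36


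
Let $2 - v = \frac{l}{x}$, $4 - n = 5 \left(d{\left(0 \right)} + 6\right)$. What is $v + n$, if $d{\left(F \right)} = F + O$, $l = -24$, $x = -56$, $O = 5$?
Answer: $- \frac{346}{7} \approx -49.429$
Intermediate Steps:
$d{\left(F \right)} = 5 + F$ ($d{\left(F \right)} = F + 5 = 5 + F$)
$n = -51$ ($n = 4 - 5 \left(\left(5 + 0\right) + 6\right) = 4 - 5 \left(5 + 6\right) = 4 - 5 \cdot 11 = 4 - 55 = -51$)
$v = \frac{11}{7}$ ($v = 2 - - \frac{24}{-56} = 2 - \left(-24\right) \left(- \frac{1}{56}\right) = 2 - \frac{3}{7} = \frac{11}{7} \approx 1.5714$)
$v + n = \frac{11}{7} - 51 = - \frac{346}{7}$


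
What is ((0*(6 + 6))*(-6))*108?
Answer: 0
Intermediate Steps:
((0*(6 + 6))*(-6))*108 = ((0*12)*(-6))*108 = (0*(-6))*108 = 0*108 = 0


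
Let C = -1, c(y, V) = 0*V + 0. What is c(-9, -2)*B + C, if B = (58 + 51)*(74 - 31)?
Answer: -1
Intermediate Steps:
c(y, V) = 0 (c(y, V) = 0 + 0 = 0)
B = 4687 (B = 109*43 = 4687)
c(-9, -2)*B + C = 0*4687 - 1 = 0 - 1 = -1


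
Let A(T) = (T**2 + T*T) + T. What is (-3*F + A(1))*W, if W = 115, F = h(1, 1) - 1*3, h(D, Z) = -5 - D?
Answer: 3450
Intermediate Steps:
F = -9 (F = (-5 - 1*1) - 1*3 = (-5 - 1) - 3 = -6 - 3 = -9)
A(T) = T + 2*T**2 (A(T) = (T**2 + T**2) + T = 2*T**2 + T = T + 2*T**2)
(-3*F + A(1))*W = (-3*(-9) + 1*(1 + 2*1))*115 = (27 + 1*(1 + 2))*115 = (27 + 1*3)*115 = (27 + 3)*115 = 30*115 = 3450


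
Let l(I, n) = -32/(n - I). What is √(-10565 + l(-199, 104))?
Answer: I*√969971781/303 ≈ 102.79*I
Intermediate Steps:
√(-10565 + l(-199, 104)) = √(-10565 + 32/(-199 - 1*104)) = √(-10565 + 32/(-199 - 104)) = √(-10565 + 32/(-303)) = √(-10565 + 32*(-1/303)) = √(-10565 - 32/303) = √(-3201227/303) = I*√969971781/303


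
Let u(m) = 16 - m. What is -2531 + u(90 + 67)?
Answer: -2672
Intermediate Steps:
-2531 + u(90 + 67) = -2531 + (16 - (90 + 67)) = -2531 + (16 - 1*157) = -2531 + (16 - 157) = -2531 - 141 = -2672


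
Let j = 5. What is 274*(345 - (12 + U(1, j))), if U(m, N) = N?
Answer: 89872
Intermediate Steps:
274*(345 - (12 + U(1, j))) = 274*(345 - (12 + 5)) = 274*(345 - 1*17) = 274*(345 - 17) = 274*328 = 89872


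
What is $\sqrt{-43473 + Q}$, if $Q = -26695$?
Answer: $14 i \sqrt{358} \approx 264.89 i$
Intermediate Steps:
$\sqrt{-43473 + Q} = \sqrt{-43473 - 26695} = \sqrt{-70168} = 14 i \sqrt{358}$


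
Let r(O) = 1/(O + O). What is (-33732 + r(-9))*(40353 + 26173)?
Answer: -20196528551/9 ≈ -2.2441e+9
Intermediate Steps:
r(O) = 1/(2*O)
(-33732 + r(-9))*(40353 + 26173) = (-33732 + (1/2)/(-9))*(40353 + 26173) = (-33732 + (1/2)*(-1/9))*66526 = (-33732 - 1/18)*66526 = -607177/18*66526 = -20196528551/9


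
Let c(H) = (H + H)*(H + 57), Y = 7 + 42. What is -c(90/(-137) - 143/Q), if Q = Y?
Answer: 17215437280/45064369 ≈ 382.02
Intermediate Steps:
Y = 49
Q = 49
c(H) = 2*H*(57 + H) (c(H) = (2*H)*(57 + H) = 2*H*(57 + H))
-c(90/(-137) - 143/Q) = -2*(90/(-137) - 143/49)*(57 + (90/(-137) - 143/49)) = -2*(90*(-1/137) - 143*1/49)*(57 + (90*(-1/137) - 143*1/49)) = -2*(-90/137 - 143/49)*(57 + (-90/137 - 143/49)) = -2*(-24001)*(57 - 24001/6713)/6713 = -2*(-24001)*358640/(6713*6713) = -1*(-17215437280/45064369) = 17215437280/45064369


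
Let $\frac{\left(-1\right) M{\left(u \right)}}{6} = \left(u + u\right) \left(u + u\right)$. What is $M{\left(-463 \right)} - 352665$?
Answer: $-5497521$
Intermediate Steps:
$M{\left(u \right)} = - 24 u^{2}$ ($M{\left(u \right)} = - 6 \left(u + u\right) \left(u + u\right) = - 6 \cdot 2 u 2 u = - 6 \cdot 4 u^{2} = - 24 u^{2}$)
$M{\left(-463 \right)} - 352665 = - 24 \left(-463\right)^{2} - 352665 = \left(-24\right) 214369 - 352665 = -5144856 - 352665 = -5497521$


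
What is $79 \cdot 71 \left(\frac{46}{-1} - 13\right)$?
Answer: $-330931$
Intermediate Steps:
$79 \cdot 71 \left(\frac{46}{-1} - 13\right) = 5609 \left(46 \left(-1\right) - 13\right) = 5609 \left(-46 - 13\right) = 5609 \left(-59\right) = -330931$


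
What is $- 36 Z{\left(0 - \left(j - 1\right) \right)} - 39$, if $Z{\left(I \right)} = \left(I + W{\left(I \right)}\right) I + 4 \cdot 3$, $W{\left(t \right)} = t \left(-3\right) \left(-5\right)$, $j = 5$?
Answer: $-9687$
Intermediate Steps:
$W{\left(t \right)} = 15 t$ ($W{\left(t \right)} = - 3 t \left(-5\right) = 15 t$)
$Z{\left(I \right)} = 12 + 16 I^{2}$ ($Z{\left(I \right)} = \left(I + 15 I\right) I + 4 \cdot 3 = 16 I I + 12 = 16 I^{2} + 12 = 12 + 16 I^{2}$)
$- 36 Z{\left(0 - \left(j - 1\right) \right)} - 39 = - 36 \left(12 + 16 \left(0 - \left(5 - 1\right)\right)^{2}\right) - 39 = - 36 \left(12 + 16 \left(0 - 4\right)^{2}\right) - 39 = - 36 \left(12 + 16 \left(-4\right)^{2}\right) - 39 = - 36 \left(12 + 16 \cdot 16\right) - 39 = - 36 \left(12 + 256\right) - 39 = \left(-36\right) 268 - 39 = -9648 - 39 = -9687$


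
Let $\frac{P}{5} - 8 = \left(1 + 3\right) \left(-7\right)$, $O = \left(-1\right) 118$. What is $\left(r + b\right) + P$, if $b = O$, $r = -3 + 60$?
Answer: $-161$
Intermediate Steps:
$r = 57$
$O = -118$
$b = -118$
$P = -100$ ($P = 40 + 5 \left(1 + 3\right) \left(-7\right) = 40 + 5 \cdot 4 \left(-7\right) = 40 + 5 \left(-28\right) = 40 - 140 = -100$)
$\left(r + b\right) + P = \left(57 - 118\right) - 100 = -61 - 100 = -161$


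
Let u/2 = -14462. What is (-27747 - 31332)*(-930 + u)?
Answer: 1763744466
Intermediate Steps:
u = -28924 (u = 2*(-14462) = -28924)
(-27747 - 31332)*(-930 + u) = (-27747 - 31332)*(-930 - 28924) = -59079*(-29854) = 1763744466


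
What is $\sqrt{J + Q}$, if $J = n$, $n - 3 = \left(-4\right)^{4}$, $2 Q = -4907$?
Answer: $\frac{i \sqrt{8778}}{2} \approx 46.845 i$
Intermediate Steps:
$Q = - \frac{4907}{2}$ ($Q = \frac{1}{2} \left(-4907\right) = - \frac{4907}{2} \approx -2453.5$)
$n = 259$ ($n = 3 + \left(-4\right)^{4} = 3 + 256 = 259$)
$J = 259$
$\sqrt{J + Q} = \sqrt{259 - \frac{4907}{2}} = \sqrt{- \frac{4389}{2}} = \frac{i \sqrt{8778}}{2}$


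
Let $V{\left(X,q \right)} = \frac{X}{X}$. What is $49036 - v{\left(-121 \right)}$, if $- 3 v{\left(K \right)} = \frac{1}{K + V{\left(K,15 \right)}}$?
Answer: $\frac{17652959}{360} \approx 49036.0$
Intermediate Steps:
$V{\left(X,q \right)} = 1$
$v{\left(K \right)} = - \frac{1}{3 \left(1 + K\right)}$ ($v{\left(K \right)} = - \frac{1}{3 \left(K + 1\right)} = - \frac{1}{3 \left(1 + K\right)}$)
$49036 - v{\left(-121 \right)} = 49036 - - \frac{1}{3 + 3 \left(-121\right)} = 49036 - - \frac{1}{3 - 363} = 49036 - - \frac{1}{-360} = 49036 - \left(-1\right) \left(- \frac{1}{360}\right) = 49036 - \frac{1}{360} = \frac{17652959}{360}$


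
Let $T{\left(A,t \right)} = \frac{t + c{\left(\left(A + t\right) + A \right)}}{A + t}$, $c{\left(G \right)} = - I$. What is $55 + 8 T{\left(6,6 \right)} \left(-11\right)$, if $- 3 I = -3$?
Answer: $\frac{55}{3} \approx 18.333$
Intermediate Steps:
$I = 1$ ($I = \left(- \frac{1}{3}\right) \left(-3\right) = 1$)
$c{\left(G \right)} = -1$ ($c{\left(G \right)} = \left(-1\right) 1 = -1$)
$T{\left(A,t \right)} = \frac{-1 + t}{A + t}$ ($T{\left(A,t \right)} = \frac{t - 1}{A + t} = \frac{-1 + t}{A + t}$)
$55 + 8 T{\left(6,6 \right)} \left(-11\right) = 55 + 8 \frac{-1 + 6}{6 + 6} \left(-11\right) = 55 + 8 \cdot \frac{1}{12} \cdot 5 \left(-11\right) = 55 + 8 \cdot \frac{5}{12} \left(-11\right) = 55 + 8 \left(- \frac{55}{12}\right) = 55 - \frac{110}{3} = \frac{55}{3}$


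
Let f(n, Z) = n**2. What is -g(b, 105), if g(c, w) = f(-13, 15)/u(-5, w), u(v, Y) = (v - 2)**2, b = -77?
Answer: -169/49 ≈ -3.4490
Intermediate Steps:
u(v, Y) = (-2 + v)**2
g(c, w) = 169/49 (g(c, w) = (-13)**2/((-2 - 5)**2) = 169/((-7)**2) = 169/49)
-g(b, 105) = -1*169/49 = -169/49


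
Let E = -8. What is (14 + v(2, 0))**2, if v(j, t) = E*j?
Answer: 4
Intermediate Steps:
v(j, t) = -8*j
(14 + v(2, 0))**2 = (14 - 8*2)**2 = (14 - 16)**2 = (-2)**2 = 4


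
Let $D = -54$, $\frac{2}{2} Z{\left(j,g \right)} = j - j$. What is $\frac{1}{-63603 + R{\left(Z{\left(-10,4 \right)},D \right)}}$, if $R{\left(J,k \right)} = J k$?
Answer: $- \frac{1}{63603} \approx -1.5723 \cdot 10^{-5}$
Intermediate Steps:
$Z{\left(j,g \right)} = 0$ ($Z{\left(j,g \right)} = j - j = 0$)
$\frac{1}{-63603 + R{\left(Z{\left(-10,4 \right)},D \right)}} = \frac{1}{-63603 + 0 \left(-54\right)} = \frac{1}{-63603 + 0} = \frac{1}{-63603} = - \frac{1}{63603}$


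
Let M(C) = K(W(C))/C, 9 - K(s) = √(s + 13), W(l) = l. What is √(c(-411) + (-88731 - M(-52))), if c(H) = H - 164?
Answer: √(-60370739 - 13*I*√39)/26 ≈ 0.00020094 - 298.84*I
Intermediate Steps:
c(H) = -164 + H
K(s) = 9 - √(13 + s) (K(s) = 9 - √(s + 13) = 9 - √(13 + s))
M(C) = (9 - √(13 + C))/C
√(c(-411) + (-88731 - M(-52))) = √((-164 - 411) + (-88731 - (9 - √(13 - 52))/(-52))) = √(-575 + (-88731 - (-1)*(9 - √(-39))/52)) = √(-575 + (-88731 - (-1)*(9 - I*√39)/52)) = √(-575 + (-88731 - (-9/52 + I*√39/52))) = √(-575 + (-88731 + (9/52 - I*√39/52))) = √(-575 + (-4614003/52 - I*√39/52)) = √(-4643903/52 - I*√39/52)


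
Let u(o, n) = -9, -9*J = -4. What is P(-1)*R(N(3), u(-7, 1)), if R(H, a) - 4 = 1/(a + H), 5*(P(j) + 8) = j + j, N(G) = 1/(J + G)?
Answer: -7343/225 ≈ -32.636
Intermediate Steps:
J = 4/9 (J = -⅑*(-4) = 4/9 ≈ 0.44444)
N(G) = 1/(4/9 + G)
P(j) = -8 + 2*j/5 (P(j) = -8 + (j + j)/5 = -8 + (2*j)/5 = -8 + 2*j/5)
R(H, a) = 4 + 1/(H + a) (R(H, a) = 4 + 1/(a + H) = 4 + 1/(H + a))
P(-1)*R(N(3), u(-7, 1)) = (-8 + (⅖)*(-1))*((1 + 4*(9/(4 + 9*3)) + 4*(-9))/(9/(4 + 9*3) - 9)) = (-8 - ⅖)*((1 + 4*(9/(4 + 27)) - 36)/(9/(4 + 27) - 9)) = -42*(1 + 4*(9/31) - 36)/(5*(9/31 - 9)) = -42*(1 + 36/31 - 36)/(5*(-270/31)) = -(-217)*(-1049)/(225*31) = -42/5*1049/270 = -7343/225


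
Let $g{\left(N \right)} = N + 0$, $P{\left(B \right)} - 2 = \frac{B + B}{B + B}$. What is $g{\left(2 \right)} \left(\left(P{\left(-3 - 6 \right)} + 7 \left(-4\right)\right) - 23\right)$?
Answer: $-96$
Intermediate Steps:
$P{\left(B \right)} = 3$ ($P{\left(B \right)} = 2 + \frac{B + B}{B + B} = 2 + \frac{2 B}{2 B} = 2 + 2 B \frac{1}{2 B} = 2 + 1 = 3$)
$g{\left(N \right)} = N$
$g{\left(2 \right)} \left(\left(P{\left(-3 - 6 \right)} + 7 \left(-4\right)\right) - 23\right) = 2 \left(\left(3 + 7 \left(-4\right)\right) - 23\right) = 2 \left(\left(3 - 28\right) - 23\right) = 2 \left(-25 - 23\right) = 2 \left(-48\right) = -96$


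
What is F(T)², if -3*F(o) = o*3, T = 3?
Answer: 9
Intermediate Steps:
F(o) = -o (F(o) = -o*3/3 = -o)
F(T)² = (-1*3)² = (-3)² = 9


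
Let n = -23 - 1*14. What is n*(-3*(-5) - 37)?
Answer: 814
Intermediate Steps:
n = -37 (n = -23 - 14 = -37)
n*(-3*(-5) - 37) = -37*(-3*(-5) - 37) = -37*(15 - 37) = -37*(-22) = 814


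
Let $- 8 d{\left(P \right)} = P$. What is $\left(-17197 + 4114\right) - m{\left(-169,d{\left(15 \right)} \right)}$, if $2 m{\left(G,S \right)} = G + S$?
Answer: $- \frac{207961}{16} \approx -12998.0$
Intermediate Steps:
$d{\left(P \right)} = - \frac{P}{8}$
$m{\left(G,S \right)} = \frac{G}{2} + \frac{S}{2}$ ($m{\left(G,S \right)} = \frac{G + S}{2} = \frac{G}{2} + \frac{S}{2}$)
$\left(-17197 + 4114\right) - m{\left(-169,d{\left(15 \right)} \right)} = \left(-17197 + 4114\right) - \left(\frac{1}{2} \left(-169\right) + \frac{\left(- \frac{1}{8}\right) 15}{2}\right) = -13083 - \left(- \frac{169}{2} + \frac{1}{2} \left(- \frac{15}{8}\right)\right) = -13083 - \left(- \frac{169}{2} - \frac{15}{16}\right) = -13083 - - \frac{1367}{16} = -13083 + \frac{1367}{16} = - \frac{207961}{16}$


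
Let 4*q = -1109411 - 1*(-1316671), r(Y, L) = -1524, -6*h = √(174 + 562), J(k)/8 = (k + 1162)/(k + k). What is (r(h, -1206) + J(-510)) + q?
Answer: 12822901/255 ≈ 50286.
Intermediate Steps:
J(k) = 4*(1162 + k)/k (J(k) = 8*((k + 1162)/(k + k)) = 8*((1162 + k)/((2*k))) = 8*((1162 + k)*(1/(2*k))) = 8*((1162 + k)/(2*k)) = 4*(1162 + k)/k)
h = -2*√46/3 (h = -√(174 + 562)/6 = -2*√46/3 ≈ -4.5216)
q = 51815 (q = (-1109411 - 1*(-1316671))/4 = (-1109411 + 1316671)/4 = (¼)*207260 = 51815)
(r(h, -1206) + J(-510)) + q = (-1524 + (4 + 4648/(-510))) + 51815 = (-1524 + (4 + 4648*(-1/510))) + 51815 = (-1524 + (4 - 2324/255)) + 51815 = (-1524 - 1304/255) + 51815 = -389924/255 + 51815 = 12822901/255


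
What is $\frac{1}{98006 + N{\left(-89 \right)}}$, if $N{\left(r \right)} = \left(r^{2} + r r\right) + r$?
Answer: $\frac{1}{113759} \approx 8.7905 \cdot 10^{-6}$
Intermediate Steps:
$N{\left(r \right)} = r + 2 r^{2}$ ($N{\left(r \right)} = \left(r^{2} + r^{2}\right) + r = 2 r^{2} + r = r + 2 r^{2}$)
$\frac{1}{98006 + N{\left(-89 \right)}} = \frac{1}{98006 - 89 \left(1 + 2 \left(-89\right)\right)} = \frac{1}{98006 - 89 \left(1 - 178\right)} = \frac{1}{98006 - -15753} = \frac{1}{98006 + 15753} = \frac{1}{113759}$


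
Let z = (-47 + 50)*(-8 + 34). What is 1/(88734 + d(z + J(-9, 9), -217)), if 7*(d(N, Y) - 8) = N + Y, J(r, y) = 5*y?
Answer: 7/621100 ≈ 1.1270e-5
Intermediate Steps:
z = 78 (z = 3*26 = 78)
d(N, Y) = 8 + N/7 + Y/7 (d(N, Y) = 8 + (N + Y)/7 = 8 + (N/7 + Y/7) = 8 + N/7 + Y/7)
1/(88734 + d(z + J(-9, 9), -217)) = 1/(88734 + (8 + (78 + 5*9)/7 + (⅐)*(-217))) = 1/(88734 + (8 + (78 + 45)/7 - 31)) = 1/(88734 + (8 + (⅐)*123 - 31)) = 1/(88734 + (8 + 123/7 - 31)) = 1/(88734 - 38/7) = 1/(621100/7) = 7/621100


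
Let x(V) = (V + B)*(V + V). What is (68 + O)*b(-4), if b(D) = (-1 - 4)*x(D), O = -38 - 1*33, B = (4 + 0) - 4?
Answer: 480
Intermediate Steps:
B = 0 (B = 4 - 4 = 0)
O = -71 (O = -38 - 33 = -71)
x(V) = 2*V**2 (x(V) = (V + 0)*(V + V) = V*(2*V) = 2*V**2)
b(D) = -10*D**2 (b(D) = (-1 - 4)*(2*D**2) = -10*D**2)
(68 + O)*b(-4) = (68 - 71)*(-10*(-4)**2) = -(-30)*16 = -3*(-160) = 480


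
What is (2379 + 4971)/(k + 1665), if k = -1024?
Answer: 7350/641 ≈ 11.466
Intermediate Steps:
(2379 + 4971)/(k + 1665) = (2379 + 4971)/(-1024 + 1665) = 7350/641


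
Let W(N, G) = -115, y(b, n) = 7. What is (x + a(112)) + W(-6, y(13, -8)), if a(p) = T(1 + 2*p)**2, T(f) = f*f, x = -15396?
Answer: 2562875114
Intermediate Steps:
T(f) = f**2
a(p) = (1 + 2*p)**4 (a(p) = ((1 + 2*p)**2)**2 = (1 + 2*p)**4)
(x + a(112)) + W(-6, y(13, -8)) = (-15396 + (1 + 2*112)**4) - 115 = (-15396 + (1 + 224)**4) - 115 = (-15396 + 225**4) - 115 = (-15396 + 2562890625) - 115 = 2562875229 - 115 = 2562875114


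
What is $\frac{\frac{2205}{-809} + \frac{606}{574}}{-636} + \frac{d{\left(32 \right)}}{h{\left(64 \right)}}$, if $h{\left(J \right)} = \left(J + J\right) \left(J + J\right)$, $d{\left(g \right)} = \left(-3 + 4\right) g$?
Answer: $\frac{28847907}{6300517888} \approx 0.0045787$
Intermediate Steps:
$d{\left(g \right)} = g$ ($d{\left(g \right)} = 1 g = g$)
$h{\left(J \right)} = 4 J^{2}$ ($h{\left(J \right)} = 2 J 2 J = 4 J^{2}$)
$\frac{\frac{2205}{-809} + \frac{606}{574}}{-636} + \frac{d{\left(32 \right)}}{h{\left(64 \right)}} = \frac{\frac{2205}{-809} + \frac{606}{574}}{-636} + \frac{32}{4 \cdot 64^{2}} = \left(2205 \left(- \frac{1}{809}\right) + 606 \cdot \frac{1}{574}\right) \left(- \frac{1}{636}\right) + \frac{32}{4 \cdot 4096} = \left(- \frac{2205}{809} + \frac{303}{287}\right) \left(- \frac{1}{636}\right) + \frac{32}{16384} = \left(- \frac{387708}{232183}\right) \left(- \frac{1}{636}\right) + 32 \cdot \frac{1}{16384} = \frac{32309}{12305699} + \frac{1}{512} = \frac{28847907}{6300517888}$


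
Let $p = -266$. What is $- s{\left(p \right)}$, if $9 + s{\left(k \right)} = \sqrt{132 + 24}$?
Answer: $9 - 2 \sqrt{39} \approx -3.49$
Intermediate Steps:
$s{\left(k \right)} = -9 + 2 \sqrt{39}$ ($s{\left(k \right)} = -9 + \sqrt{132 + 24} = -9 + \sqrt{156} = -9 + 2 \sqrt{39}$)
$- s{\left(p \right)} = - (-9 + 2 \sqrt{39}) = 9 - 2 \sqrt{39}$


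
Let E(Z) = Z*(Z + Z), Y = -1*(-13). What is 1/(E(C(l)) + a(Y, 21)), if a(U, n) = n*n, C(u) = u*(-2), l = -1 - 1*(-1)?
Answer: 1/441 ≈ 0.0022676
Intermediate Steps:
l = 0 (l = -1 + 1 = 0)
C(u) = -2*u
Y = 13
a(U, n) = n²
E(Z) = 2*Z² (E(Z) = Z*(2*Z) = 2*Z²)
1/(E(C(l)) + a(Y, 21)) = 1/(2*(-2*0)² + 21²) = 1/(2*0² + 441) = 1/(2*0 + 441) = 1/(0 + 441) = 1/441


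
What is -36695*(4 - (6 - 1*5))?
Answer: -110085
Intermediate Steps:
-36695*(4 - (6 - 1*5)) = -36695*(4 - (6 - 5)) = -36695*(4 - 1*1) = -36695*(4 - 1) = -36695*3 = -110085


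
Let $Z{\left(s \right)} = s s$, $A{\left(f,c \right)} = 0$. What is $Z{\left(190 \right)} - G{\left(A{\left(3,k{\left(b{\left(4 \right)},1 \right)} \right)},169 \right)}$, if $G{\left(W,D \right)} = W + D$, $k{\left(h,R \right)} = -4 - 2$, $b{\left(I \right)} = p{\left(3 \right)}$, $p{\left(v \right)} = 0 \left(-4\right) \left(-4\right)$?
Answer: $35931$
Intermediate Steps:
$p{\left(v \right)} = 0$ ($p{\left(v \right)} = 0 \left(-4\right) = 0$)
$b{\left(I \right)} = 0$
$k{\left(h,R \right)} = -6$ ($k{\left(h,R \right)} = -4 - 2 = -6$)
$G{\left(W,D \right)} = D + W$
$Z{\left(s \right)} = s^{2}$
$Z{\left(190 \right)} - G{\left(A{\left(3,k{\left(b{\left(4 \right)},1 \right)} \right)},169 \right)} = 190^{2} - \left(169 + 0\right) = 36100 - 169 = 35931$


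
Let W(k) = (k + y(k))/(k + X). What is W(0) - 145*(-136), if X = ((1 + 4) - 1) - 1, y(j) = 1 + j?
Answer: 59161/3 ≈ 19720.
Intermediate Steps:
X = 3 (X = (5 - 1) - 1 = 4 - 1 = 3)
W(k) = (1 + 2*k)/(3 + k) (W(k) = (k + (1 + k))/(k + 3) = (1 + 2*k)/(3 + k))
W(0) - 145*(-136) = (1 + 2*0)/(3 + 0) - 145*(-136) = (1 + 0)/3 + 19720 = (⅓)*1 + 19720 = ⅓ + 19720 = 59161/3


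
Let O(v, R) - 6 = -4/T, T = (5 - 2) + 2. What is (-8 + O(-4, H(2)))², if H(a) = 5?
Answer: 196/25 ≈ 7.8400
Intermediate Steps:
T = 5 (T = 3 + 2 = 5)
O(v, R) = 26/5 (O(v, R) = 6 - 4/5 = 6 - 4*⅕ = 6 - ⅘ = 26/5)
(-8 + O(-4, H(2)))² = (-8 + 26/5)² = (-14/5)² = 196/25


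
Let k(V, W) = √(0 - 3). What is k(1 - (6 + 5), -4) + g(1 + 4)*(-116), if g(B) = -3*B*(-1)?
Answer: -1740 + I*√3 ≈ -1740.0 + 1.732*I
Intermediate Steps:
k(V, W) = I*√3 (k(V, W) = √(-3) = I*√3)
g(B) = 3*B
k(1 - (6 + 5), -4) + g(1 + 4)*(-116) = I*√3 + (3*(1 + 4))*(-116) = I*√3 + (3*5)*(-116) = I*√3 + 15*(-116) = I*√3 - 1740 = -1740 + I*√3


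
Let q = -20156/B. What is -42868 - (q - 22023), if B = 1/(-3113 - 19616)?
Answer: -458146569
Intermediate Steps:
B = -1/22729 (B = 1/(-22729) = -1/22729 ≈ -4.3997e-5)
q = 458125724 (q = -20156/(-1/22729) = -20156*(-22729) = 458125724)
-42868 - (q - 22023) = -42868 - (458125724 - 22023) = -42868 - 1*458103701 = -42868 - 458103701 = -458146569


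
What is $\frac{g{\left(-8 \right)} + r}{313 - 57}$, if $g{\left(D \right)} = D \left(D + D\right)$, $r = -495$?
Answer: $- \frac{367}{256} \approx -1.4336$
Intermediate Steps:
$g{\left(D \right)} = 2 D^{2}$ ($g{\left(D \right)} = D 2 D = 2 D^{2}$)
$\frac{g{\left(-8 \right)} + r}{313 - 57} = \frac{2 \left(-8\right)^{2} - 495}{313 - 57} = \frac{2 \cdot 64 - 495}{256} = \left(128 - 495\right) \frac{1}{256} = \left(-367\right) \frac{1}{256} = - \frac{367}{256}$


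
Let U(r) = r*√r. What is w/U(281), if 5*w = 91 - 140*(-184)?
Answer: 25851*√281/394805 ≈ 1.0976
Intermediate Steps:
U(r) = r^(3/2)
w = 25851/5 (w = (91 - 140*(-184))/5 = (91 + 25760)/5 = (⅕)*25851 = 25851/5 ≈ 5170.2)
w/U(281) = 25851/(5*(281^(3/2))) = 25851/(5*((281*√281))) = 25851*(√281/78961)/5 = 25851*√281/394805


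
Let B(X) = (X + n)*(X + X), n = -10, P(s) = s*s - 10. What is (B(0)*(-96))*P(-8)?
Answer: 0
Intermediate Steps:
P(s) = -10 + s² (P(s) = s² - 10 = -10 + s²)
B(X) = 2*X*(-10 + X) (B(X) = (X - 10)*(X + X) = (-10 + X)*(2*X) = 2*X*(-10 + X))
(B(0)*(-96))*P(-8) = ((2*0*(-10 + 0))*(-96))*(-10 + (-8)²) = ((2*0*(-10))*(-96))*(-10 + 64) = (0*(-96))*54 = 0*54 = 0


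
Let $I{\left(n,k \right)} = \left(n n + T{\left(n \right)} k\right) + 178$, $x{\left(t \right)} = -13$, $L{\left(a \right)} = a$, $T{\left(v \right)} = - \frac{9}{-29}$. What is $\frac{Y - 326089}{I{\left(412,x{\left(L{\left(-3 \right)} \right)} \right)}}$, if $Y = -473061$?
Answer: $- \frac{23175350}{4927621} \approx -4.7032$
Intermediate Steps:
$T{\left(v \right)} = \frac{9}{29}$ ($T{\left(v \right)} = \left(-9\right) \left(- \frac{1}{29}\right) = \frac{9}{29}$)
$I{\left(n,k \right)} = 178 + n^{2} + \frac{9 k}{29}$ ($I{\left(n,k \right)} = \left(n n + \frac{9 k}{29}\right) + 178 = \left(n^{2} + \frac{9 k}{29}\right) + 178 = 178 + n^{2} + \frac{9 k}{29}$)
$\frac{Y - 326089}{I{\left(412,x{\left(L{\left(-3 \right)} \right)} \right)}} = \frac{-473061 - 326089}{178 + 412^{2} + \frac{9}{29} \left(-13\right)} = \frac{-473061 - 326089}{178 + 169744 - \frac{117}{29}} = - \frac{799150}{\frac{4927621}{29}} = \left(-799150\right) \frac{29}{4927621} = - \frac{23175350}{4927621}$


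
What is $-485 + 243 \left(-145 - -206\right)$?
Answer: $14338$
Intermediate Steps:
$-485 + 243 \left(-145 - -206\right) = -485 + 243 \left(-145 + 206\right) = -485 + 243 \cdot 61 = -485 + 14823 = 14338$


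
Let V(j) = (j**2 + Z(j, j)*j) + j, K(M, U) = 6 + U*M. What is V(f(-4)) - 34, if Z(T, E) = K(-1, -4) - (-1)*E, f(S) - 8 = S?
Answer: 42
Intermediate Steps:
K(M, U) = 6 + M*U
f(S) = 8 + S
Z(T, E) = 10 + E (Z(T, E) = (6 - 1*(-4)) - (-1)*E = (6 + 4) + E = 10 + E)
V(j) = j + j**2 + j*(10 + j) (V(j) = (j**2 + (10 + j)*j) + j = (j**2 + j*(10 + j)) + j = j + j**2 + j*(10 + j))
V(f(-4)) - 34 = (8 - 4)*(11 + 2*(8 - 4)) - 34 = 4*(11 + 2*4) - 34 = 4*(11 + 8) - 34 = 4*19 - 34 = 76 - 34 = 42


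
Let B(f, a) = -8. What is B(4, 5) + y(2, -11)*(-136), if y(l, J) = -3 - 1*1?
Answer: 536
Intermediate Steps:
y(l, J) = -4 (y(l, J) = -3 - 1 = -4)
B(4, 5) + y(2, -11)*(-136) = -8 - 4*(-136) = -8 + 544 = 536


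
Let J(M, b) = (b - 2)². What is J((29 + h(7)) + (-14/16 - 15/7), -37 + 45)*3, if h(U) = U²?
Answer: 108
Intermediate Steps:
J(M, b) = (-2 + b)²
J((29 + h(7)) + (-14/16 - 15/7), -37 + 45)*3 = (-2 + (-37 + 45))²*3 = (-2 + 8)²*3 = 6²*3 = 36*3 = 108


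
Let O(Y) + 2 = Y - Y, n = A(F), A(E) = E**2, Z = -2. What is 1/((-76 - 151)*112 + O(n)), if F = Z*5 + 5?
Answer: -1/25426 ≈ -3.9330e-5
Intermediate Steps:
F = -5 (F = -2*5 + 5 = -10 + 5 = -5)
n = 25 (n = (-5)**2 = 25)
O(Y) = -2 (O(Y) = -2 + (Y - Y) = -2 + 0 = -2)
1/((-76 - 151)*112 + O(n)) = 1/((-76 - 151)*112 - 2) = 1/(-227*112 - 2) = 1/(-25424 - 2) = 1/(-25426) = -1/25426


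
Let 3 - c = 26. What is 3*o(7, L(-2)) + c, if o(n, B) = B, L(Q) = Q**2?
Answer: -11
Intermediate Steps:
c = -23 (c = 3 - 1*26 = 3 - 26 = -23)
3*o(7, L(-2)) + c = 3*(-2)**2 - 23 = 3*4 - 23 = 12 - 23 = -11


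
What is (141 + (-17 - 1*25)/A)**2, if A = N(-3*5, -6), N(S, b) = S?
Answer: 516961/25 ≈ 20678.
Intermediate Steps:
A = -15 (A = -3*5 = -15)
(141 + (-17 - 1*25)/A)**2 = (141 + (-17 - 1*25)/(-15))**2 = (141 + (-17 - 25)*(-1/15))**2 = (141 - 42*(-1/15))**2 = (141 + 14/5)**2 = (719/5)**2 = 516961/25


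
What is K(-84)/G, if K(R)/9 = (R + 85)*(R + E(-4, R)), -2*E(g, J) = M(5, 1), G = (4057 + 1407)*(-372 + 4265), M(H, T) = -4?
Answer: -369/10635676 ≈ -3.4695e-5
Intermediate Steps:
G = 21271352 (G = 5464*3893 = 21271352)
E(g, J) = 2 (E(g, J) = -½*(-4) = 2)
K(R) = 9*(2 + R)*(85 + R) (K(R) = 9*((R + 85)*(R + 2)) = 9*((85 + R)*(2 + R)) = 9*((2 + R)*(85 + R)) = 9*(2 + R)*(85 + R))
K(-84)/G = (1530 + 9*(-84)² + 783*(-84))/21271352 = (1530 + 9*7056 - 65772)*(1/21271352) = (1530 + 63504 - 65772)*(1/21271352) = -738*1/21271352 = -369/10635676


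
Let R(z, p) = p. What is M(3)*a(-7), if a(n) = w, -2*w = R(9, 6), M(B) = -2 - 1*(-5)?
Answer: -9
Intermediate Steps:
M(B) = 3 (M(B) = -2 + 5 = 3)
w = -3 (w = -1/2*6 = -3)
a(n) = -3
M(3)*a(-7) = 3*(-3) = -9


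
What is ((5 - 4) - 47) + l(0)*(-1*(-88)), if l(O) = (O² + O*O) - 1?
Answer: -134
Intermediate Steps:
l(O) = -1 + 2*O² (l(O) = (O² + O²) - 1 = 2*O² - 1 = -1 + 2*O²)
((5 - 4) - 47) + l(0)*(-1*(-88)) = ((5 - 4) - 47) + (-1 + 2*0²)*(-1*(-88)) = (1 - 47) + (-1 + 2*0)*88 = -46 + (-1 + 0)*88 = -46 - 1*88 = -46 - 88 = -134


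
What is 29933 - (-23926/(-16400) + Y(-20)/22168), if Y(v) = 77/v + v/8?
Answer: 2720441878543/90888800 ≈ 29932.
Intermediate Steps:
Y(v) = 77/v + v/8 (Y(v) = 77/v + v*(1/8) = 77/v + v/8)
29933 - (-23926/(-16400) + Y(-20)/22168) = 29933 - (-23926/(-16400) + (77/(-20) + (1/8)*(-20))/22168) = 29933 - (-23926*(-1/16400) + (77*(-1/20) - 5/2)*(1/22168)) = 29933 - (11963/8200 + (-77/20 - 5/2)*(1/22168)) = 29933 - (11963/8200 - 127/20*1/22168) = 29933 - (11963/8200 - 127/443360) = 29933 - 1*132571857/90888800 = 29933 - 132571857/90888800 = 2720441878543/90888800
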